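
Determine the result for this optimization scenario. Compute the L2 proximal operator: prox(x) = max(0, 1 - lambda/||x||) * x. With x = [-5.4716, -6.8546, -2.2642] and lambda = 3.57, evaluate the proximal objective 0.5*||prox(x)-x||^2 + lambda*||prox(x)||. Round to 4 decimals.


Step 1: Compute ||x||.
||x|| = 9.0582
Step 2: Compute scaling factor.
scale = max(0, 1 - 3.57/9.0582) = 0.6059
Step 3: prox(x) = [-3.3151, -4.1531, -1.3718]
||prox(x)|| = 5.4882
Step 4: Proximal objective.
0.5*||prox-x||^2 = 6.3725
lambda*||prox|| = 19.5929
Total = 25.9652


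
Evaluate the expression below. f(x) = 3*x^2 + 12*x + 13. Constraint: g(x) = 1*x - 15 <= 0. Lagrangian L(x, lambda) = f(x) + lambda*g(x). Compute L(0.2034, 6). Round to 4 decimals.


Step 1: Evaluate f(x).
f(0.2034) = 3*0.2034^2 + 12*0.2034 + 13 = 15.5649
Step 2: Evaluate g(x).
g(0.2034) = 1*0.2034 - 15 = -14.7966
Step 3: Compute Lagrangian.
L = 15.5649 + 6*-14.7966 = -73.2147


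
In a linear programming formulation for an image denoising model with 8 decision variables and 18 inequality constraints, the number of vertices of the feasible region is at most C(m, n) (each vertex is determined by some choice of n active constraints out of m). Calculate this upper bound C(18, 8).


Each vertex corresponds to some choice of n active constraints out of m, so the number of vertices is at most C(m, n) = m! / (n!(m-n)!).
m = 18, n = 8
Numerator: 18 * 17 * 16 * 15 * 14 * 13 * 12 * 11
Denominator: 8! = 40320
C(18, 8) = 43758


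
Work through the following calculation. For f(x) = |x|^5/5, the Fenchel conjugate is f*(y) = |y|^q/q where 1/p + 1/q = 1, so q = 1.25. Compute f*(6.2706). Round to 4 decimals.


The conjugate exponent q satisfies 1/p + 1/q = 1.
p = 5, so q = 5/(5 - 1) = 1.25
|y|^q = 6.2706^1.25 = 9.9228
f*(6.2706) = 9.9228 / 1.25 = 7.9383


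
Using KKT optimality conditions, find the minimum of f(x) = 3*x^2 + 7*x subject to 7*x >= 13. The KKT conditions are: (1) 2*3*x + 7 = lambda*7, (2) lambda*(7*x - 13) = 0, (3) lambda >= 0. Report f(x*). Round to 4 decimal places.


Step 1: Try lambda = 0 (constraint inactive).
x_unc = -7/(2*3) = -1.1667
Check: 7*-1.1667 = -8.1669 < 13 -- violated!
Step 2: Constraint must be active: 7*x = 13
x* = 13/7 = 1.8571 (rounded; the exact value 13/7 is used below)
lambda = (2*3*(13/7) + 7)/7 = 2.5918
Step 3: Compute optimal value.
f(x*) = 3*(13/7)^2 + 7*(13/7) = 23.3469


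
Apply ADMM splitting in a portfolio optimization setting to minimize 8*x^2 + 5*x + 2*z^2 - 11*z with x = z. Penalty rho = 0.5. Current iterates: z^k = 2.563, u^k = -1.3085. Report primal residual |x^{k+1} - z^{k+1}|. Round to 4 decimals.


ADMM iteration with rho = 0.5, z^k = 2.563, u^k = -1.3085
Step 1: x-update.
Minimize 8*x^2 + 5*x + (0.5/2)*(x - 2.563 - 1.3085)^2
FOC: (2*8 + 0.5)*x = -5 + 0.5*(2.563 + 1.3085)
x^{k+1} = -0.1857
Step 2: z-update.
Minimize 2*z^2 - 11*z + (0.5/2)*(-0.1857 - z - 1.3085)^2
FOC: (2*2 + 0.5)*z = 11 + 0.5*(-0.1857 - 1.3085)
z^{k+1} = 2.2784
Step 3: u-update.
u^{k+1} = -1.3085 - 0.1857 - 2.2784 = -3.7726
Step 4: Primal residual = |-0.1857 - 2.2784| = 2.4641


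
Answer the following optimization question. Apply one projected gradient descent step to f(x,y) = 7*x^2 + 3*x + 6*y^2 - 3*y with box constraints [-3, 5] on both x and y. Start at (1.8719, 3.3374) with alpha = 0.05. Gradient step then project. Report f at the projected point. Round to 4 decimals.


Step 1: Compute gradient at (1.8719, 3.3374).
grad_x = 2*7*1.8719 + 3 = 29.2066
grad_y = 2*6*3.3374 - 3 = 37.0488
Step 2: Gradient step.
x_raw = 1.8719 - 0.05*29.2066 = 0.4116
y_raw = 3.3374 - 0.05*37.0488 = 1.485
Step 3: Project onto [-3, 5].
x_proj = clip(0.4116) = 0.4116
y_proj = clip(1.485) = 1.485
Step 4: Evaluate f.
f(0.4116, 1.485) = 11.1962


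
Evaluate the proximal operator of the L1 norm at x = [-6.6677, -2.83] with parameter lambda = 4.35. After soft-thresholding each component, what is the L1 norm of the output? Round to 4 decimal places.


Soft-thresholding with lambda = 4.35:
prox(-6.6677) = sign(-6.6677)*max(|-6.6677| - 4.35, 0) = -2.3177
prox(-2.83) = sign(-2.83)*max(|-2.83| - 4.35, 0) = 0.0
prox(x) = [-2.3177, 0.0]
||prox(x)||_1 = 2.3177 + 0.0 = 2.3177


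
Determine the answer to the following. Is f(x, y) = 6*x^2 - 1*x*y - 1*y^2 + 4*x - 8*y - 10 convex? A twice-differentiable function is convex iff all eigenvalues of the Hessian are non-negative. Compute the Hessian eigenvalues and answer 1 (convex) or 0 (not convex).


The Hessian of f(x,y) = 6*x^2 - 1*x*y - 1*y^2 + 4*x - 8*y - 10 is:
H = [[12, -1], [-1, -2]]
Trace = 12 - 2 = 10
Determinant = 12*-2 - (-1)^2 = -25
Discriminant = (10)^2 - 4*-25 = 200.0
Eigenvalues: lambda_1 = -2.0711, lambda_2 = 12.0711
The function is not convex.

0


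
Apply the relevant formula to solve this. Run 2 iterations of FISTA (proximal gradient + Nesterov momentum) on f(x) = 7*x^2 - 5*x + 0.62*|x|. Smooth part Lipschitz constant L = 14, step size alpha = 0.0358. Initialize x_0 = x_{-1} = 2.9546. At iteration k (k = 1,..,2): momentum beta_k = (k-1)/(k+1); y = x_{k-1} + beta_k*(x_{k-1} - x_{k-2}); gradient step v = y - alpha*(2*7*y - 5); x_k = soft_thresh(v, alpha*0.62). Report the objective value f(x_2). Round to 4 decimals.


FISTA on f(x) = 7*x^2 - 5*x + 0.62*|x|
L = 14, alpha = 0.0358
Iteration 1: beta = 0.0, y = 2.9546 + 0.0*(2.9546 - 2.9546) = 2.9546
  grad(y) = 36.3644, v = y - alpha*grad = 1.6528
  prox(v) = soft_thresh(1.6528, 0.0222) = 1.6306
Iteration 2: beta = 0.3333, y = 1.6306 + 0.3333*(1.6306 - 2.9546) = 1.1892
  grad(y) = 11.649, v = y - alpha*grad = 0.7722
  prox(v) = soft_thresh(0.7722, 0.0222) = 0.75
f(x_2) = 7*0.75^2 - 5*0.75 + 0.62*|0.75| = 0.6524


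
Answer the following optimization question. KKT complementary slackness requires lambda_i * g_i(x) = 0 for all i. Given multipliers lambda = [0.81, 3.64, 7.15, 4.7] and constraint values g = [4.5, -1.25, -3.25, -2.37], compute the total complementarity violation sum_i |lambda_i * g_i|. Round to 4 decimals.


KKT complementary slackness check:
lambda_1 * g_1 = 0.81 * 4.5 = 3.645
lambda_2 * g_2 = 3.64 * -1.25 = -4.55
lambda_3 * g_3 = 7.15 * -3.25 = -23.2375
lambda_4 * g_4 = 4.7 * -2.37 = -11.139
Total violation = 3.645 + 4.55 + 23.2375 + 11.139 = 42.5715


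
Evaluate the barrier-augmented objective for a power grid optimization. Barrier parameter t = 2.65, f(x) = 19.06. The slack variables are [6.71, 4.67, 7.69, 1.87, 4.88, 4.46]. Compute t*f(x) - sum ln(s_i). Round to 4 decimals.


Step 1: Compute log-barrier.
ln values: [1.9036, 1.5412, 2.0399, 0.6259, 1.5851, 1.4951]
phi = -(1.9036 + 1.5412 + 2.0399 + 0.6259 + 1.5851 + 1.4951) = -9.1909
Step 2: Compute augmented objective.
t*f(x) = 2.65*19.06 = 50.509
Total = 50.509 - 9.1909 = 41.3181


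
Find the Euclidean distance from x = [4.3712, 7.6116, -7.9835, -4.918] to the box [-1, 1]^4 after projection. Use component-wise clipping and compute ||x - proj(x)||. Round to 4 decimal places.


Project each component onto [-1, 1].
clip(4.3712) = 1.0, clip(7.6116) = 1.0, clip(-7.9835) = -1.0, clip(-4.918) = -1.0
Projection = [1.0, 1.0, -1.0, -1.0]
Squared diffs: [11.365, 43.7133, 48.7693, 15.3507]
Distance = sqrt(119.1983) = 10.9178


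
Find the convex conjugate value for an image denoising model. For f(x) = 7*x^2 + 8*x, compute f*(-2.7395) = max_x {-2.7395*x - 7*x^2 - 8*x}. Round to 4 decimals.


f*(y) = sup_x {y*x - a*x^2 - b*x} = sup_x {(y-b)*x - a*x^2}
FOC: (y - b) - 2a*x = 0 => x* = (y - b)/(2a)
x* = (-2.7395 - 8)/(2*7) = -0.7671
f*(-2.7395) = (y-b)^2/(4a) = (-2.7395 - 8)^2/(4*7)
= 115.3369/28 = 4.1192


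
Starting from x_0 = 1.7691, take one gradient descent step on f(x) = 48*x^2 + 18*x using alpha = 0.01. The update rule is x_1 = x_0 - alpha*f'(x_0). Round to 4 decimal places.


We compute the gradient at x_0 and apply the update.
f'(x) = 96*x + 18
f'(1.7691) = 96*1.7691 + 18 = 187.8336
x_1 = 1.7691 - 0.01*187.8336 = -0.1092


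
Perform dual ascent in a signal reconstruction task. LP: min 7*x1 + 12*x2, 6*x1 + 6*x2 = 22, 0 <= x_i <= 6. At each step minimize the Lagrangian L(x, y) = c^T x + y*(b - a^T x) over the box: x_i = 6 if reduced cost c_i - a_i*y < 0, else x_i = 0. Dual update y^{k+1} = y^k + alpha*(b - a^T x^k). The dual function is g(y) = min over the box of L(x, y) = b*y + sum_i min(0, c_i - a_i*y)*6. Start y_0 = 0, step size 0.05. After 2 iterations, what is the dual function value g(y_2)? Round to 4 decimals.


Dual ascent for LP: min 7*x1 + 12*x2, 6*x1 + 6*x2 = 22, 0 <= x_i <= 6
Step 1: y^k = 0.0, reduced costs: (7.0, 12.0)
  x^k = (0.0, 0.0), subgradient = b - a^T x = 22.0
  y^{k+1} = 0.0 + 0.05*22.0 = 1.1
Step 2: y^k = 1.1, reduced costs: (0.4, 5.4)
  x^k = (0.0, 0.0), subgradient = b - a^T x = 22.0
  y^{k+1} = 1.1 + 0.05*22.0 = 2.2
Dual objective at y_2 = 2.2: reduced costs (-6.2, -1.2), box minimizer x = (6.0, 6.0)
g(y_2) = b*y + (c1 - a1*y)*x1 + (c2 - a2*y)*x2 = 22*2.2 + (-6.2)*6.0 + (-1.2)*6.0 = 48.4 - 37.2 - 7.2 = 4.0


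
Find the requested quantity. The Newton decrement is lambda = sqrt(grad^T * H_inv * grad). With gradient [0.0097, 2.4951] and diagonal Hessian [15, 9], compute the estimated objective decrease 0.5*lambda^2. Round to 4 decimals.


Step 1: H is diagonal, so H^(-1) * g = [0.0006, 0.2772].
Step 2: g^T H^(-1) g = sum_i g_i^2 / H_ii
  = (0.0097)^2/15 + (2.4951)^2/9
  = 0.0 + 0.6917 = 0.6917
Step 3: Objective decrease = 0.5 * g^T H^(-1) g = 0.3459


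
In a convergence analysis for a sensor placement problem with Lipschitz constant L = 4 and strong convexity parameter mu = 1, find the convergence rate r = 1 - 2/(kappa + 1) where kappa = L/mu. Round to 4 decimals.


Step 1: Compute the condition number.
kappa = L/mu = 4/1 = 4.0
Step 2: Compute the convergence rate.
r = 1 - 2/(kappa + 1) = 1 - 2*mu/(L + mu) = (L - mu)/(L + mu) = 3/5 = 0.6


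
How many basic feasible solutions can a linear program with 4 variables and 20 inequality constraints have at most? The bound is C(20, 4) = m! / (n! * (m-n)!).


Each vertex corresponds to some choice of n active constraints out of m, so the number of vertices is at most C(m, n) = m! / (n!(m-n)!).
m = 20, n = 4
Numerator: 20 * 19 * 18 * 17
Denominator: 4! = 24
C(20, 4) = 4845


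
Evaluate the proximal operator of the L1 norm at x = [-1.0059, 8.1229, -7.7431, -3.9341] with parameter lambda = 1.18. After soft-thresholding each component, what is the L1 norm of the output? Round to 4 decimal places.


Soft-thresholding with lambda = 1.18:
prox(-1.0059) = sign(-1.0059)*max(|-1.0059| - 1.18, 0) = 0.0
prox(8.1229) = sign(8.1229)*max(|8.1229| - 1.18, 0) = 6.9429
prox(-7.7431) = sign(-7.7431)*max(|-7.7431| - 1.18, 0) = -6.5631
prox(-3.9341) = sign(-3.9341)*max(|-3.9341| - 1.18, 0) = -2.7541
prox(x) = [0.0, 6.9429, -6.5631, -2.7541]
||prox(x)||_1 = 0.0 + 6.9429 + 6.5631 + 2.7541 = 16.2601


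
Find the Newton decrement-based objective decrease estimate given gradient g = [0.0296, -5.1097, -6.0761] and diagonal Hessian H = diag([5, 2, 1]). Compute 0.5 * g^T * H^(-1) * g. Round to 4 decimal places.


Step 1: H is diagonal, so H^(-1) * g = [0.0059, -2.5549, -6.0761].
Step 2: g^T H^(-1) g = sum_i g_i^2 / H_ii
  = (0.0296)^2/5 + (-5.1097)^2/2 + (-6.0761)^2/1
  = 0.0002 + 13.0545 + 36.919 = 49.9737
Step 3: Objective decrease = 0.5 * g^T H^(-1) g = 24.9868


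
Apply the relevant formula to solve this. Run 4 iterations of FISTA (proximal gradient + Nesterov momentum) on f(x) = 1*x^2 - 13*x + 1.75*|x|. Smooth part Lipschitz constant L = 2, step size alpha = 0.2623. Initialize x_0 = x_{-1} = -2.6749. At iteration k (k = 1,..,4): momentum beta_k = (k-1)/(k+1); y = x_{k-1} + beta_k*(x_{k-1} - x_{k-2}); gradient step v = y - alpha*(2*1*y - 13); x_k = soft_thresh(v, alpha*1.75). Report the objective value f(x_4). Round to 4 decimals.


FISTA on f(x) = 1*x^2 - 13*x + 1.75*|x|
L = 2, alpha = 0.2623
Iteration 1: beta = 0.0, y = -2.6749 + 0.0*(-2.6749 + 2.6749) = -2.6749
  grad(y) = -18.3498, v = y - alpha*grad = 2.1383
  prox(v) = soft_thresh(2.1383, 0.459) = 1.6792
Iteration 2: beta = 0.3333, y = 1.6792 + 0.3333*(1.6792 + 2.6749) = 3.1306
  grad(y) = -6.7388, v = y - alpha*grad = 4.8982
  prox(v) = soft_thresh(4.8982, 0.459) = 4.4392
Iteration 3: beta = 0.5, y = 4.4392 + 0.5*(4.4392 - 1.6792) = 5.8191
  grad(y) = -1.3617, v = y - alpha*grad = 6.1763
  prox(v) = soft_thresh(6.1763, 0.459) = 5.7173
Iteration 4: beta = 0.6, y = 5.7173 + 0.6*(5.7173 - 4.4392) = 6.4842
  grad(y) = -0.0317, v = y - alpha*grad = 6.4925
  prox(v) = soft_thresh(6.4925, 0.459) = 6.0334
f(x_4) = 1*6.0334^2 - 13*6.0334 + 1.75*|6.0334| = -31.4738


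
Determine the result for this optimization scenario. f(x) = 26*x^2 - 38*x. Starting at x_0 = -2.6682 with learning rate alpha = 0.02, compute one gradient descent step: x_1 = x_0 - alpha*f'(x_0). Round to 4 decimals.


We compute the gradient at x_0 and apply the update.
f'(x) = 52*x - 38
f'(-2.6682) = 52*-2.6682 - 38 = -176.7464
x_1 = -2.6682 - 0.02*-176.7464 = 0.8667


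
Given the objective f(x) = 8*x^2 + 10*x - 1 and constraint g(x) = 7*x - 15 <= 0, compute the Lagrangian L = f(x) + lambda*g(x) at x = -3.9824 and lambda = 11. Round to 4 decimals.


Step 1: Evaluate f(x).
f(-3.9824) = 8*(-3.9824)^2 + 10*(-3.9824) - 1 = 86.0521
Step 2: Evaluate g(x).
g(-3.9824) = 7*-3.9824 - 15 = -42.8768
Step 3: Compute Lagrangian.
L = 86.0521 + 11*-42.8768 = -385.5927


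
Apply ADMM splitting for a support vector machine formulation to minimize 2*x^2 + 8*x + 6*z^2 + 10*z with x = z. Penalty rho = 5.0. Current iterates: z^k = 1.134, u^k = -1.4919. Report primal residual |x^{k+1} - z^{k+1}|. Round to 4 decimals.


ADMM iteration with rho = 5.0, z^k = 1.134, u^k = -1.4919
Step 1: x-update.
Minimize 2*x^2 + 8*x + (5.0/2)*(x - 1.134 - 1.4919)^2
FOC: (2*2 + 5.0)*x = -8 + 5.0*(1.134 + 1.4919)
x^{k+1} = 0.5699
Step 2: z-update.
Minimize 6*z^2 + 10*z + (5.0/2)*(0.5699 - z - 1.4919)^2
FOC: (2*6 + 5.0)*z = -10 + 5.0*(0.5699 - 1.4919)
z^{k+1} = -0.8594
Step 3: u-update.
u^{k+1} = -1.4919 + 0.5699 + 0.8594 = -0.0626
Step 4: Primal residual = |0.5699 + 0.8594| = 1.4293


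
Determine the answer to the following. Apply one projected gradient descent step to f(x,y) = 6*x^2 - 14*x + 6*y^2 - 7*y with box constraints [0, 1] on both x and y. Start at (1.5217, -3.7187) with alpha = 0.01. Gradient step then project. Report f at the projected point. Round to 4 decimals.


Step 1: Compute gradient at (1.5217, -3.7187).
grad_x = 2*6*1.5217 - 14 = 4.2604
grad_y = 2*6*-3.7187 - 7 = -51.6244
Step 2: Gradient step.
x_raw = 1.5217 - 0.01*4.2604 = 1.4791
y_raw = -3.7187 - 0.01*-51.6244 = -3.2025
Step 3: Project onto [0, 1].
x_proj = clip(1.4791) = 1.0
y_proj = clip(-3.2025) = 0.0
Step 4: Evaluate f.
f(1.0, 0.0) = -8.0


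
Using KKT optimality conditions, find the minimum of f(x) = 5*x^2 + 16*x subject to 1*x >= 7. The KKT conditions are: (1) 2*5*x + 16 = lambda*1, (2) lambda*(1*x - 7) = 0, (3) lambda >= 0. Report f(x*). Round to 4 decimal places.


Step 1: Try lambda = 0 (constraint inactive).
x_unc = -16/(2*5) = -1.6
Check: 1*-1.6 = -1.6 < 7 -- violated!
Step 2: Constraint must be active: 1*x = 7
x* = 7/1 = 7.0
lambda = (2*5*7.0 + 16)/1 = 86.0
Step 3: Compute optimal value.
f(x*) = 5*7.0^2 + 16*7.0 = 357.0


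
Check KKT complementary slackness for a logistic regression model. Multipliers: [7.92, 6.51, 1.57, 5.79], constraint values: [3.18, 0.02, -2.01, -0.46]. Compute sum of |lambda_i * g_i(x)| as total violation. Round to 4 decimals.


KKT complementary slackness check:
lambda_1 * g_1 = 7.92 * 3.18 = 25.1856
lambda_2 * g_2 = 6.51 * 0.02 = 0.1302
lambda_3 * g_3 = 1.57 * -2.01 = -3.1557
lambda_4 * g_4 = 5.79 * -0.46 = -2.6634
Total violation = 25.1856 + 0.1302 + 3.1557 + 2.6634 = 31.1349


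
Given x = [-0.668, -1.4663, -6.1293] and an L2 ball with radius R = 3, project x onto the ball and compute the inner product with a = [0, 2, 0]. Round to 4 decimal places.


Step 1: Compute ||x|| (intermediates to 6 decimals).
||x|| = sqrt((-0.668)^2 + (-1.4663)^2 + (-6.1293)^2) = 6.337553
Step 2: Project.
Since ||x|| > R, scale = R/||x|| = 3/6.337553 = 0.473369, proj(x) = scale * x
proj(x) = [-0.31621, -0.694101, -2.901421]
Step 3: Dot product.
a^T * proj(x) = 0*(-0.31621) + 2*(-0.694101) + 0*(-2.901421) = -1.3882


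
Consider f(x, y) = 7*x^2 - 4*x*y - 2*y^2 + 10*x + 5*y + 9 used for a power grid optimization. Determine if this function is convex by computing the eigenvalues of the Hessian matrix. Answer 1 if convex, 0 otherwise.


The Hessian of f(x,y) = 7*x^2 - 4*x*y - 2*y^2 + 10*x + 5*y + 9 is:
H = [[14, -4], [-4, -4]]
Trace = 14 - 4 = 10
Determinant = 14*-4 - (-4)^2 = -72
Discriminant = (10)^2 - 4*-72 = 388.0
Eigenvalues: lambda_1 = -4.8489, lambda_2 = 14.8489
The function is not convex.

0


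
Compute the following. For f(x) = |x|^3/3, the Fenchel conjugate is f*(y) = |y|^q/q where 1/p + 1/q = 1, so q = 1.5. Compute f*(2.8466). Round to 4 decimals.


The conjugate exponent q satisfies 1/p + 1/q = 1.
p = 3, so q = 3/(3 - 1) = 1.5
|y|^q = 2.8466^1.5 = 4.8027
f*(2.8466) = 4.8027 / 1.5 = 3.2018


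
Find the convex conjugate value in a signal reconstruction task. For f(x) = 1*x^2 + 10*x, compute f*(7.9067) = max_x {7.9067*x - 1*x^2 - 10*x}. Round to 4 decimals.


f*(y) = sup_x {y*x - a*x^2 - b*x} = sup_x {(y-b)*x - a*x^2}
FOC: (y - b) - 2a*x = 0 => x* = (y - b)/(2a)
x* = (7.9067 - 10)/(2*1) = -1.0467
f*(7.9067) = (y-b)^2/(4a) = (7.9067 - 10)^2/(4*1)
= 4.3819/4 = 1.0955


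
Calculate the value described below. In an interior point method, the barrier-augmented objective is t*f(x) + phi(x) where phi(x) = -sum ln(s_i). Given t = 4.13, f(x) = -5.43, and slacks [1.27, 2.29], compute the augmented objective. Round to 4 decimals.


Step 1: Compute log-barrier.
ln values: [0.239, 0.8286]
phi = -(0.239 + 0.8286) = -1.0676
Step 2: Compute augmented objective.
t*f(x) = 4.13*-5.43 = -22.4259
Total = -22.4259 - 1.0676 = -23.4935


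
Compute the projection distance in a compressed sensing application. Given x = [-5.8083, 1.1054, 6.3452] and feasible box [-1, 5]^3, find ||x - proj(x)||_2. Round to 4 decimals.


Project each component onto [-1, 5].
clip(-5.8083) = -1.0, clip(1.1054) = 1.1054, clip(6.3452) = 5.0
Projection = [-1.0, 1.1054, 5.0]
Squared diffs: [23.1197, 0.0, 1.8096]
Distance = sqrt(24.9293) = 4.9929


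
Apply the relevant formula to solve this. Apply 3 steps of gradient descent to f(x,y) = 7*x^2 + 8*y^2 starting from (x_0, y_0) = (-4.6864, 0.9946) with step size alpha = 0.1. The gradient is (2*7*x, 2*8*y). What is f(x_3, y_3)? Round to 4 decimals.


Gradient descent on f(x,y) = 7*x^2 + 8*y^2.
Starting point: (-4.6864, 0.9946), alpha = 0.1
Step 1: grad_x = 2*7*-4.6864 = -65.6096, grad_y = 2*8*0.9946 = 15.9136
  x_1 = -4.6864 - 0.1*-65.6096 = 1.8746
  y_1 = 0.9946 - 0.1*15.9136 = -0.5968
Step 2: grad_x = 2*7*1.8746 = 26.2438, grad_y = 2*8*-0.5968 = -9.5482
  x_2 = 1.8746 - 0.1*26.2438 = -0.7498
  y_2 = -0.5968 - 0.1*-9.5482 = 0.3581
Step 3: grad_x = 2*7*-0.7498 = -10.4975, grad_y = 2*8*0.3581 = 5.7289
  x_3 = -0.7498 - 0.1*-10.4975 = 0.2999
  y_3 = 0.3581 - 0.1*5.7289 = -0.2148
f(0.2999, -0.2148) = 7*0.2999^2 + 8*(-0.2148)^2 = 0.9989


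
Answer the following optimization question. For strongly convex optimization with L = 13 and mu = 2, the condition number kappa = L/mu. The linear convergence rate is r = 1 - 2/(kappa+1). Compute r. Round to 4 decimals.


Step 1: Compute the condition number.
kappa = L/mu = 13/2 = 6.5
Step 2: Compute the convergence rate.
r = 1 - 2/(kappa + 1) = 1 - 2*mu/(L + mu) = (L - mu)/(L + mu) = 11/15 = 0.7333


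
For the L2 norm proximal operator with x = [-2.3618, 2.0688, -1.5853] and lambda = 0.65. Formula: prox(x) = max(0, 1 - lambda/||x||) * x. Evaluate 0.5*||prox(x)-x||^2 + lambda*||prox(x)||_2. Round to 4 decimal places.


Step 1: Compute ||x||.
||x|| = 3.5173
Step 2: Compute scaling factor.
scale = max(0, 1 - 0.65/3.5173) = 0.8152
Step 3: prox(x) = [-1.9253, 1.6865, -1.2923]
||prox(x)|| = 2.8673
Step 4: Proximal objective.
0.5*||prox-x||^2 = 0.2113
lambda*||prox|| = 1.8637
Total = 2.075


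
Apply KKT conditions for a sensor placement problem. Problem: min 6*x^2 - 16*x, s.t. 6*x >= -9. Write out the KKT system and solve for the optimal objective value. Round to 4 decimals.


Step 1: Try lambda = 0 (constraint inactive).
Stationarity: 2*6*x - 16 = 0
x* = 16/(2*6) = 4/3 = 1.3333 (rounded; the exact value 4/3 is used below)
Check constraint: 6*1.3333 = 7.9998 >= -9 -- satisfied.
Step 2: Compute optimal value.
f(x*) = 6*(4/3)^2 - 16*(4/3) = -10.6667


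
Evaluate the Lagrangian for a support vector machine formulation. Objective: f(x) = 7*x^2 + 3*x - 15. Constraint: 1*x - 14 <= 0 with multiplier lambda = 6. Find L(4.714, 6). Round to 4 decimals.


Step 1: Evaluate f(x).
f(4.714) = 7*4.714^2 + 3*4.714 - 15 = 154.6946
Step 2: Evaluate g(x).
g(4.714) = 1*4.714 - 14 = -9.286
Step 3: Compute Lagrangian.
L = 154.6946 + 6*-9.286 = 98.9786


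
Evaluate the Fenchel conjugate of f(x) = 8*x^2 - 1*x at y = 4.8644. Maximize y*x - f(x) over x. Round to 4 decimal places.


f*(y) = sup_x {y*x - a*x^2 - b*x} = sup_x {(y-b)*x - a*x^2}
FOC: (y - b) - 2a*x = 0 => x* = (y - b)/(2a)
x* = (4.8644 + 1)/(2*8) = 0.3665
f*(4.8644) = (y-b)^2/(4a) = (4.8644 + 1)^2/(4*8)
= 34.3912/32 = 1.0747


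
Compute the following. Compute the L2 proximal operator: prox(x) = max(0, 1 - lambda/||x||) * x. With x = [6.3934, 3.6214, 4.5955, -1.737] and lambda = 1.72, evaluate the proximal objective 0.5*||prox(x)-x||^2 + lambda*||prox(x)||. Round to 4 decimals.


Step 1: Compute ||x||.
||x|| = 8.8389
Step 2: Compute scaling factor.
scale = max(0, 1 - 1.72/8.8389) = 0.8054
Step 3: prox(x) = [5.1493, 2.9167, 3.7012, -1.399]
||prox(x)|| = 7.1189
Step 4: Proximal objective.
0.5*||prox-x||^2 = 1.4792
lambda*||prox|| = 12.2445
Total = 13.7237


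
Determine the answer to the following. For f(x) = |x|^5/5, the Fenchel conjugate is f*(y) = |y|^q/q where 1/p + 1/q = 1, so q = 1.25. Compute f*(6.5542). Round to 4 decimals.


The conjugate exponent q satisfies 1/p + 1/q = 1.
p = 5, so q = 5/(5 - 1) = 1.25
|y|^q = 6.5542^1.25 = 10.487
f*(6.5542) = 10.487 / 1.25 = 8.3896


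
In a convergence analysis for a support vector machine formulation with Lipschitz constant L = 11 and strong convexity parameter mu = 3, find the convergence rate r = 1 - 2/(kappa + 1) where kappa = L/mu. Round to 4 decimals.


Step 1: Compute the condition number.
kappa = L/mu = 11/3 = 3.6667
Step 2: Compute the convergence rate.
r = 1 - 2/(kappa + 1) = 1 - 2*mu/(L + mu) = (L - mu)/(L + mu) = 8/14 = 0.5714


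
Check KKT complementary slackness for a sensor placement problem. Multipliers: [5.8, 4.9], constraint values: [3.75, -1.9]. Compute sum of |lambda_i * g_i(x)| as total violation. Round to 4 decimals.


KKT complementary slackness check:
lambda_1 * g_1 = 5.8 * 3.75 = 21.75
lambda_2 * g_2 = 4.9 * -1.9 = -9.31
Total violation = 21.75 + 9.31 = 31.06


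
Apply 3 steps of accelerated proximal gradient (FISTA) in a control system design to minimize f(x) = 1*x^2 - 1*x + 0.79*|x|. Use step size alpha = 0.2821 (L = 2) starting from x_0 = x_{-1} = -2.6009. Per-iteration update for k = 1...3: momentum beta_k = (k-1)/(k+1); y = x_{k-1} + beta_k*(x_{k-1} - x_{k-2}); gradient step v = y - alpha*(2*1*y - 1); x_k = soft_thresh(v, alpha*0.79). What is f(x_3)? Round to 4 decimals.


FISTA on f(x) = 1*x^2 - 1*x + 0.79*|x|
L = 2, alpha = 0.2821
Iteration 1: beta = 0.0, y = -2.6009 + 0.0*(-2.6009 + 2.6009) = -2.6009
  grad(y) = -6.2018, v = y - alpha*grad = -0.8514
  prox(v) = soft_thresh(-0.8514, 0.2229) = -0.6285
Iteration 2: beta = 0.3333, y = -0.6285 + 0.3333*(-0.6285 + 2.6009) = 0.0289
  grad(y) = -0.9421, v = y - alpha*grad = 0.2947
  prox(v) = soft_thresh(0.2947, 0.2229) = 0.0719
Iteration 3: beta = 0.5, y = 0.0719 + 0.5*(0.0719 + 0.6285) = 0.422
  grad(y) = -0.1559, v = y - alpha*grad = 0.466
  prox(v) = soft_thresh(0.466, 0.2229) = 0.2432
f(x_3) = 1*0.2432^2 - 1*0.2432 + 0.79*|0.2432| = 0.0081


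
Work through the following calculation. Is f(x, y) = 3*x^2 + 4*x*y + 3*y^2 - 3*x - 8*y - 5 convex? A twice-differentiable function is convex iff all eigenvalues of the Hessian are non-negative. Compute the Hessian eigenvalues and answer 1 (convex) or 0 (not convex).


The Hessian of f(x,y) = 3*x^2 + 4*x*y + 3*y^2 - 3*x - 8*y - 5 is:
H = [[6, 4], [4, 6]]
Trace = 6 + 6 = 12
Determinant = 6*6 - (4)^2 = 20
Discriminant = (12)^2 - 4*20 = 64.0
Eigenvalues: lambda_1 = 2.0, lambda_2 = 10.0
The function is convex.

1


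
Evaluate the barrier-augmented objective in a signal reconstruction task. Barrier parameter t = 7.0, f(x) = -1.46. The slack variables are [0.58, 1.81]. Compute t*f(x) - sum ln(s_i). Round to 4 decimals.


Step 1: Compute log-barrier.
ln values: [-0.5447, 0.5933]
phi = -(-0.5447 + 0.5933) = -0.0486
Step 2: Compute augmented objective.
t*f(x) = 7.0*-1.46 = -10.22
Total = -10.22 - 0.0486 = -10.2686


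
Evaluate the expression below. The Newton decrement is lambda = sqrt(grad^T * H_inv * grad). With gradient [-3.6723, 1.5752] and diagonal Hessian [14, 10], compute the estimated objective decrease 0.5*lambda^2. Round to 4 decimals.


Step 1: H is diagonal, so H^(-1) * g = [-0.2623, 0.1575].
Step 2: g^T H^(-1) g = sum_i g_i^2 / H_ii
  = (-3.6723)^2/14 + (1.5752)^2/10
  = 0.9633 + 0.2481 = 1.2114
Step 3: Objective decrease = 0.5 * g^T H^(-1) g = 0.6057


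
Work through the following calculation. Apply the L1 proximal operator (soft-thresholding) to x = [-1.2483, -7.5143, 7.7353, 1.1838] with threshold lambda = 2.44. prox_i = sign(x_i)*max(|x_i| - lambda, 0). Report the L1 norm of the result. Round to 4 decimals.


Soft-thresholding with lambda = 2.44:
prox(-1.2483) = sign(-1.2483)*max(|-1.2483| - 2.44, 0) = 0.0
prox(-7.5143) = sign(-7.5143)*max(|-7.5143| - 2.44, 0) = -5.0743
prox(7.7353) = sign(7.7353)*max(|7.7353| - 2.44, 0) = 5.2953
prox(1.1838) = sign(1.1838)*max(|1.1838| - 2.44, 0) = 0.0
prox(x) = [0.0, -5.0743, 5.2953, 0.0]
||prox(x)||_1 = 0.0 + 5.0743 + 5.2953 + 0.0 = 10.3696


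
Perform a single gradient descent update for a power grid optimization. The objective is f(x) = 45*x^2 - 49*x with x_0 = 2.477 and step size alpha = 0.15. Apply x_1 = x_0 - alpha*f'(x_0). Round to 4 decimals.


We compute the gradient at x_0 and apply the update.
f'(x) = 90*x - 49
f'(2.477) = 90*2.477 - 49 = 173.93
x_1 = 2.477 - 0.15*173.93 = -23.6125


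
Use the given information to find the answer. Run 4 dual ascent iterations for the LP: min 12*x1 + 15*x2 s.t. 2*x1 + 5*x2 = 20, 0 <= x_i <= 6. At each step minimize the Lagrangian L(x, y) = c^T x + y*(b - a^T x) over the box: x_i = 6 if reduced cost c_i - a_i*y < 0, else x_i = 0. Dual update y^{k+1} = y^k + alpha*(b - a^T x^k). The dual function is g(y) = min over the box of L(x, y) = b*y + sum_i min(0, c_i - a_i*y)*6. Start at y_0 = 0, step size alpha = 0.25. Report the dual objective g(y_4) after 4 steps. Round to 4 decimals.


Dual ascent for LP: min 12*x1 + 15*x2, 2*x1 + 5*x2 = 20, 0 <= x_i <= 6
Step 1: y^k = 0.0, reduced costs: (12.0, 15.0)
  x^k = (0.0, 0.0), subgradient = b - a^T x = 20.0
  y^{k+1} = 0.0 + 0.25*20.0 = 5.0
Step 2: y^k = 5.0, reduced costs: (2.0, -10.0)
  x^k = (0.0, 6.0), subgradient = b - a^T x = -10.0
  y^{k+1} = 5.0 + 0.25*-10.0 = 2.5
Step 3: y^k = 2.5, reduced costs: (7.0, 2.5)
  x^k = (0.0, 0.0), subgradient = b - a^T x = 20.0
  y^{k+1} = 2.5 + 0.25*20.0 = 7.5
Step 4: y^k = 7.5, reduced costs: (-3.0, -22.5)
  x^k = (6.0, 6.0), subgradient = b - a^T x = -22.0
  y^{k+1} = 7.5 + 0.25*-22.0 = 2.0
Dual objective at y_4 = 2.0: reduced costs (8.0, 5.0), box minimizer x = (0.0, 0.0)
g(y_4) = b*y + (c1 - a1*y)*x1 + (c2 - a2*y)*x2 = 20*2.0 + 8.0*0.0 + 5.0*0.0 = 40.0 + 0.0 + 0.0 = 40.0


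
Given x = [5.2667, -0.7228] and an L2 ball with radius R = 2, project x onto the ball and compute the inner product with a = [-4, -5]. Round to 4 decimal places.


Step 1: Compute ||x|| (intermediates to 6 decimals).
||x|| = sqrt(5.2667^2 + (-0.7228)^2) = 5.316067
Step 2: Project.
Since ||x|| > R, scale = R/||x|| = 2/5.316067 = 0.376218, proj(x) = scale * x
proj(x) = [1.981427, -0.27193]
Step 3: Dot product.
a^T * proj(x) = -4*1.981427 - 5*(-0.27193) = -6.5661


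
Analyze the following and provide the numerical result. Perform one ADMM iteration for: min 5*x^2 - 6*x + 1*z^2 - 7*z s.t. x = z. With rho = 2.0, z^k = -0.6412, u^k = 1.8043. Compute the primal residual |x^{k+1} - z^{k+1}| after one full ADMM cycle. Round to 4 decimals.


ADMM iteration with rho = 2.0, z^k = -0.6412, u^k = 1.8043
Step 1: x-update.
Minimize 5*x^2 - 6*x + (2.0/2)*(x + 0.6412 + 1.8043)^2
FOC: (2*5 + 2.0)*x = 6 + 2.0*(-0.6412 - 1.8043)
x^{k+1} = 0.0924
Step 2: z-update.
Minimize 1*z^2 - 7*z + (2.0/2)*(0.0924 - z + 1.8043)^2
FOC: (2*1 + 2.0)*z = 7 + 2.0*(0.0924 + 1.8043)
z^{k+1} = 2.6984
Step 3: u-update.
u^{k+1} = 1.8043 + 0.0924 - 2.6984 = -0.8016
Step 4: Primal residual = |0.0924 - 2.6984| = 2.6059


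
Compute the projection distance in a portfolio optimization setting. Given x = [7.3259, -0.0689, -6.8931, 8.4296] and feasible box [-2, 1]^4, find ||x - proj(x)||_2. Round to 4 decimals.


Project each component onto [-2, 1].
clip(7.3259) = 1.0, clip(-0.0689) = -0.0689, clip(-6.8931) = -2.0, clip(8.4296) = 1.0
Projection = [1.0, -0.0689, -2.0, 1.0]
Squared diffs: [40.017, 0.0, 23.9424, 55.199]
Distance = sqrt(119.1584) = 10.916


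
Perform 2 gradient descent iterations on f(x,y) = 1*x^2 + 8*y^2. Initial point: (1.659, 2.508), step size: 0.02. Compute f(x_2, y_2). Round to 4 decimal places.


Gradient descent on f(x,y) = 1*x^2 + 8*y^2.
Starting point: (1.659, 2.508), alpha = 0.02
Step 1: grad_x = 2*1*1.659 = 3.318, grad_y = 2*8*2.508 = 40.128
  x_1 = 1.659 - 0.02*3.318 = 1.5926
  y_1 = 2.508 - 0.02*40.128 = 1.7054
Step 2: grad_x = 2*1*1.5926 = 3.1853, grad_y = 2*8*1.7054 = 27.287
  x_2 = 1.5926 - 0.02*3.1853 = 1.5289
  y_2 = 1.7054 - 0.02*27.287 = 1.1597
f(1.5289, 1.1597) = 1*1.5289^2 + 8*1.1597^2 = 13.0969


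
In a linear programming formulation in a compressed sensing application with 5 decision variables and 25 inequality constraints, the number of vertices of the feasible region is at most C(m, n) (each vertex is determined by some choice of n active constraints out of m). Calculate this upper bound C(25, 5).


Each vertex corresponds to some choice of n active constraints out of m, so the number of vertices is at most C(m, n) = m! / (n!(m-n)!).
m = 25, n = 5
Numerator: 25 * 24 * 23 * 22 * 21
Denominator: 5! = 120
C(25, 5) = 53130


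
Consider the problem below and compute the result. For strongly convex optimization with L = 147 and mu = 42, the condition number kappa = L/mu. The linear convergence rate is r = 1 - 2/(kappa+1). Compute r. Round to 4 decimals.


Step 1: Compute the condition number.
kappa = L/mu = 147/42 = 3.5
Step 2: Compute the convergence rate.
r = 1 - 2/(kappa + 1) = 1 - 2*mu/(L + mu) = (L - mu)/(L + mu) = 105/189 = 0.5556


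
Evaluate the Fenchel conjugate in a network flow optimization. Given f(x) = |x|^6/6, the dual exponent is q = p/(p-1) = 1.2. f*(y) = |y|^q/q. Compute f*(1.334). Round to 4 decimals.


The conjugate exponent q satisfies 1/p + 1/q = 1.
p = 6, so q = 6/(6 - 1) = 1.2
|y|^q = 1.334^1.2 = 1.4131
f*(1.334) = 1.4131 / 1.2 = 1.1776


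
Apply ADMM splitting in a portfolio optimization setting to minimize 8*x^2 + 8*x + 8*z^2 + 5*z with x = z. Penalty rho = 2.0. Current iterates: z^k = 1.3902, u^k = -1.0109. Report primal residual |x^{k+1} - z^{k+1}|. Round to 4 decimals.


ADMM iteration with rho = 2.0, z^k = 1.3902, u^k = -1.0109
Step 1: x-update.
Minimize 8*x^2 + 8*x + (2.0/2)*(x - 1.3902 - 1.0109)^2
FOC: (2*8 + 2.0)*x = -8 + 2.0*(1.3902 + 1.0109)
x^{k+1} = -0.1777
Step 2: z-update.
Minimize 8*z^2 + 5*z + (2.0/2)*(-0.1777 - z - 1.0109)^2
FOC: (2*8 + 2.0)*z = -5 + 2.0*(-0.1777 - 1.0109)
z^{k+1} = -0.4098
Step 3: u-update.
u^{k+1} = -1.0109 - 0.1777 + 0.4098 = -0.7787
Step 4: Primal residual = |-0.1777 + 0.4098| = 0.2322


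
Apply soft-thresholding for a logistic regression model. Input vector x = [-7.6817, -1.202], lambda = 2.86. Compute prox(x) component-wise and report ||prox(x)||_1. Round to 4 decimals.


Soft-thresholding with lambda = 2.86:
prox(-7.6817) = sign(-7.6817)*max(|-7.6817| - 2.86, 0) = -4.8217
prox(-1.202) = sign(-1.202)*max(|-1.202| - 2.86, 0) = 0.0
prox(x) = [-4.8217, 0.0]
||prox(x)||_1 = 4.8217 + 0.0 = 4.8217


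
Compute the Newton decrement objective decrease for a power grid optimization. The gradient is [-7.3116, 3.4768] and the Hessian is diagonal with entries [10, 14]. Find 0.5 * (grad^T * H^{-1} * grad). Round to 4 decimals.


Step 1: H is diagonal, so H^(-1) * g = [-0.7312, 0.2483].
Step 2: g^T H^(-1) g = sum_i g_i^2 / H_ii
  = (-7.3116)^2/10 + (3.4768)^2/14
  = 5.3459 + 0.8634 = 6.2094
Step 3: Objective decrease = 0.5 * g^T H^(-1) g = 3.1047


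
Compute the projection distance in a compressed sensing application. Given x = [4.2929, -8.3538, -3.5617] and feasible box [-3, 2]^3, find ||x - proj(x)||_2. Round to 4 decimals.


Project each component onto [-3, 2].
clip(4.2929) = 2.0, clip(-8.3538) = -3.0, clip(-3.5617) = -3.0
Projection = [2.0, -3.0, -3.0]
Squared diffs: [5.2574, 28.6632, 0.3155]
Distance = sqrt(34.2361) = 5.8512


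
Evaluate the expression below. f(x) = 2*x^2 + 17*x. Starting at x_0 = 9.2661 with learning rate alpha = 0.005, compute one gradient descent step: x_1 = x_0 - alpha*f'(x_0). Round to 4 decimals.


We compute the gradient at x_0 and apply the update.
f'(x) = 4*x + 17
f'(9.2661) = 4*9.2661 + 17 = 54.0644
x_1 = 9.2661 - 0.005*54.0644 = 8.9958


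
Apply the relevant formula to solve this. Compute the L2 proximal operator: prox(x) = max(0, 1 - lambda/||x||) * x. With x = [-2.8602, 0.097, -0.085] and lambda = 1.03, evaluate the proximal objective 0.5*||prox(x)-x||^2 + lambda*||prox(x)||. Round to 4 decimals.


Step 1: Compute ||x||.
||x|| = 2.8631
Step 2: Compute scaling factor.
scale = max(0, 1 - 1.03/2.8631) = 0.6403
Step 3: prox(x) = [-1.8312, 0.0621, -0.0544]
||prox(x)|| = 1.8331
Step 4: Proximal objective.
0.5*||prox-x||^2 = 0.5305
lambda*||prox|| = 1.8881
Total = 2.4185


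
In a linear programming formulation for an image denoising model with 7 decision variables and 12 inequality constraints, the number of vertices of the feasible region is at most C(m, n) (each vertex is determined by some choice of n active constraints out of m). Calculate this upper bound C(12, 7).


Each vertex corresponds to some choice of n active constraints out of m, so the number of vertices is at most C(m, n) = m! / (n!(m-n)!).
m = 12, n = 7
Numerator: 12 * 11 * 10 * 9 * 8 * 7 * 6
Denominator: 7! = 5040
C(12, 7) = 792


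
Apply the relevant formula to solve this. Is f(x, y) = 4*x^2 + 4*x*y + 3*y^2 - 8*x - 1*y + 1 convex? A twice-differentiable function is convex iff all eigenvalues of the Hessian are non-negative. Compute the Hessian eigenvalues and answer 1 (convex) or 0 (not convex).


The Hessian of f(x,y) = 4*x^2 + 4*x*y + 3*y^2 - 8*x - 1*y + 1 is:
H = [[8, 4], [4, 6]]
Trace = 8 + 6 = 14
Determinant = 8*6 - (4)^2 = 32
Discriminant = (14)^2 - 4*32 = 68.0
Eigenvalues: lambda_1 = 2.8769, lambda_2 = 11.1231
The function is convex.

1


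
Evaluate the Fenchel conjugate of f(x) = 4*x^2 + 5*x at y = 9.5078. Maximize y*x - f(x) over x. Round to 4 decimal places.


f*(y) = sup_x {y*x - a*x^2 - b*x} = sup_x {(y-b)*x - a*x^2}
FOC: (y - b) - 2a*x = 0 => x* = (y - b)/(2a)
x* = (9.5078 - 5)/(2*4) = 0.5635
f*(9.5078) = (y-b)^2/(4a) = (9.5078 - 5)^2/(4*4)
= 20.3203/16 = 1.27


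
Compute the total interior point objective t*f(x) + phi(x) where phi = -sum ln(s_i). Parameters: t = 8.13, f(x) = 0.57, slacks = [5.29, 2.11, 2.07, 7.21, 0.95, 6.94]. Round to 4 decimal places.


Step 1: Compute log-barrier.
ln values: [1.6658, 0.7467, 0.7275, 1.9755, -0.0513, 1.9373]
phi = -(1.6658 + 0.7467 + 0.7275 + 1.9755 - 0.0513 + 1.9373) = -7.0015
Step 2: Compute augmented objective.
t*f(x) = 8.13*0.57 = 4.6341
Total = 4.6341 - 7.0015 = -2.3674


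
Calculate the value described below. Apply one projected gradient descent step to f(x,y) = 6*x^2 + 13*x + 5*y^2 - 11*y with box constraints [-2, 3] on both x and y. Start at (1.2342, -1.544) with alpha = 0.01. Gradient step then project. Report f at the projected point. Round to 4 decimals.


Step 1: Compute gradient at (1.2342, -1.544).
grad_x = 2*6*1.2342 + 13 = 27.8104
grad_y = 2*5*-1.544 - 11 = -26.44
Step 2: Gradient step.
x_raw = 1.2342 - 0.01*27.8104 = 0.9561
y_raw = -1.544 - 0.01*-26.44 = -1.2796
Step 3: Project onto [-2, 3].
x_proj = clip(0.9561) = 0.9561
y_proj = clip(-1.2796) = -1.2796
Step 4: Evaluate f.
f(0.9561, -1.2796) = 40.1764


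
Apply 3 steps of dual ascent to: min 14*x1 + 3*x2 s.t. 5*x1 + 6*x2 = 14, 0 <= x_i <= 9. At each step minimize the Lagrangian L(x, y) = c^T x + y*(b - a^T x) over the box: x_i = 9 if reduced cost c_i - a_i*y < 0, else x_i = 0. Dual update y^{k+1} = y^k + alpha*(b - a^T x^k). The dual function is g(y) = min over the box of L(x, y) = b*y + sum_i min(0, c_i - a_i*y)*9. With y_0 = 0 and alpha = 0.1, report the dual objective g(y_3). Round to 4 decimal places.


Dual ascent for LP: min 14*x1 + 3*x2, 5*x1 + 6*x2 = 14, 0 <= x_i <= 9
Step 1: y^k = 0.0, reduced costs: (14.0, 3.0)
  x^k = (0.0, 0.0), subgradient = b - a^T x = 14.0
  y^{k+1} = 0.0 + 0.1*14.0 = 1.4
Step 2: y^k = 1.4, reduced costs: (7.0, -5.4)
  x^k = (0.0, 9.0), subgradient = b - a^T x = -40.0
  y^{k+1} = 1.4 + 0.1*-40.0 = -2.6
Step 3: y^k = -2.6, reduced costs: (27.0, 18.6)
  x^k = (0.0, 0.0), subgradient = b - a^T x = 14.0
  y^{k+1} = -2.6 + 0.1*14.0 = -1.2
Dual objective at y_3 = -1.2: reduced costs (20.0, 10.2), box minimizer x = (0.0, 0.0)
g(y_3) = b*y + (c1 - a1*y)*x1 + (c2 - a2*y)*x2 = 14*(-1.2) + 20.0*0.0 + 10.2*0.0 = -16.8 + 0.0 + 0.0 = -16.8


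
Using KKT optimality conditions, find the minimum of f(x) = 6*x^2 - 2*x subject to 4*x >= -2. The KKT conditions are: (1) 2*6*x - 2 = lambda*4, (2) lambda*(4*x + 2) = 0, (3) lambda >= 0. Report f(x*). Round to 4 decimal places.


Step 1: Try lambda = 0 (constraint inactive).
Stationarity: 2*6*x - 2 = 0
x* = 2/(2*6) = 1/6 = 0.1667 (rounded; the exact value 1/6 is used below)
Check constraint: 4*0.1667 = 0.6668 >= -2 -- satisfied.
Step 2: Compute optimal value.
f(x*) = 6*(1/6)^2 - 2*(1/6) = -0.1667


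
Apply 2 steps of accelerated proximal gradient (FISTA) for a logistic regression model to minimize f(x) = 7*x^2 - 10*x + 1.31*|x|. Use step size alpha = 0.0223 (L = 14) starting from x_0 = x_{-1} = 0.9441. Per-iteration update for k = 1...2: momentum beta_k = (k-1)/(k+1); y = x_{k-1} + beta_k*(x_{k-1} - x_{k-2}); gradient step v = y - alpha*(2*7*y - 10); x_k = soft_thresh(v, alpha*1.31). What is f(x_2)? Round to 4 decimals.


FISTA on f(x) = 7*x^2 - 10*x + 1.31*|x|
L = 14, alpha = 0.0223
Iteration 1: beta = 0.0, y = 0.9441 + 0.0*(0.9441 - 0.9441) = 0.9441
  grad(y) = 3.2174, v = y - alpha*grad = 0.8724
  prox(v) = soft_thresh(0.8724, 0.0292) = 0.8431
Iteration 2: beta = 0.3333, y = 0.8431 + 0.3333*(0.8431 - 0.9441) = 0.8095
  grad(y) = 1.3328, v = y - alpha*grad = 0.7798
  prox(v) = soft_thresh(0.7798, 0.0292) = 0.7506
f(x_2) = 7*0.7506^2 - 10*0.7506 + 1.31*|0.7506| = -2.579


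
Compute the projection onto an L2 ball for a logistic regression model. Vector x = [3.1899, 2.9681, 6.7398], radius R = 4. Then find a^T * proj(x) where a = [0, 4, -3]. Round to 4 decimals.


Step 1: Compute ||x|| (intermediates to 6 decimals).
||x|| = sqrt(3.1899^2 + 2.9681^2 + 6.7398^2) = 8.025583
Step 2: Project.
Since ||x|| > R, scale = R/||x|| = 4/8.025583 = 0.498406, proj(x) = scale * x
proj(x) = [1.589865, 1.479319, 3.359157]
Step 3: Dot product.
a^T * proj(x) = 0*1.589865 + 4*1.479319 - 3*3.359157 = -4.1602


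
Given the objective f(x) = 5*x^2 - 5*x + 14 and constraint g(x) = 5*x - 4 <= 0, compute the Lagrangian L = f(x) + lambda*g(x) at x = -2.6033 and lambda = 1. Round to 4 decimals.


Step 1: Evaluate f(x).
f(-2.6033) = 5*(-2.6033)^2 - 5*(-2.6033) + 14 = 60.9024
Step 2: Evaluate g(x).
g(-2.6033) = 5*-2.6033 - 4 = -17.0165
Step 3: Compute Lagrangian.
L = 60.9024 + 1*-17.0165 = 43.8859


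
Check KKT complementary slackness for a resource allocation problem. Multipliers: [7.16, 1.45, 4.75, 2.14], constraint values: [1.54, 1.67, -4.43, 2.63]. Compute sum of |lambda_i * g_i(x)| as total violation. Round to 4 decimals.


KKT complementary slackness check:
lambda_1 * g_1 = 7.16 * 1.54 = 11.0264
lambda_2 * g_2 = 1.45 * 1.67 = 2.4215
lambda_3 * g_3 = 4.75 * -4.43 = -21.0425
lambda_4 * g_4 = 2.14 * 2.63 = 5.6282
Total violation = 11.0264 + 2.4215 + 21.0425 + 5.6282 = 40.1186
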